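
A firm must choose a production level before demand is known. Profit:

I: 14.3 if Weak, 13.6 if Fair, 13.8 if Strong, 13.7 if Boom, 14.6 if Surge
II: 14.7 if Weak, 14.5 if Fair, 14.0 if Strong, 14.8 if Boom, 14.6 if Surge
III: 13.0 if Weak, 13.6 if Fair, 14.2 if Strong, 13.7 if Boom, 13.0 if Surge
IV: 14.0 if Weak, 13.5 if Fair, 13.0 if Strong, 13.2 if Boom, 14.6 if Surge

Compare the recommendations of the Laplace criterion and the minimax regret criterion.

laplace → II; minimax regret → II (agree)

Row averages: I=14, II=14.52, III=13.5, IV=13.66
Highest average = 14.52 → II.
Column bests: Weak=14.7, Fair=14.5, Strong=14.2, Boom=14.8, Surge=14.6.
I regrets: 0.4, 0.9, 0.4, 1.1, 0.0 → max 1.1
II regrets: 0.0, 0.0, 0.2, 0.0, 0.0 → max 0.2
III regrets: 1.7, 0.9, 0.0, 1.1, 1.6 → max 1.7
IV regrets: 0.7, 1.0, 1.2, 1.6, 0.0 → max 1.6
Smallest max regret = 0.2 → II.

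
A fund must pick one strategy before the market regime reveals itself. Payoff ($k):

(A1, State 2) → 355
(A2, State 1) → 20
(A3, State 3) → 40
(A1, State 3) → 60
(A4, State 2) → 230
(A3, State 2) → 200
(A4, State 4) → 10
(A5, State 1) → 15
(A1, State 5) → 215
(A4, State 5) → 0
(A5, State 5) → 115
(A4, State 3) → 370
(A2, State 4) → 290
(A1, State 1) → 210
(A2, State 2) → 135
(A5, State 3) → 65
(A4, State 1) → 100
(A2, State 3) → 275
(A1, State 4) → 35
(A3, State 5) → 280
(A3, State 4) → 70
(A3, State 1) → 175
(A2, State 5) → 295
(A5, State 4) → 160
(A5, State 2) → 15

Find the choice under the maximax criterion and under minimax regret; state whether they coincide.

maximax → A4; minimax regret → A2 (disagree)

Row maxima: A1=355, A2=295, A3=280, A4=370, A5=160
Best best-case = 370 → A4.
Column bests: State 1=210, State 2=355, State 3=370, State 4=290, State 5=295.
A1 regrets: 0, 0, 310, 255, 80 → max 310
A2 regrets: 190, 220, 95, 0, 0 → max 220
A3 regrets: 35, 155, 330, 220, 15 → max 330
A4 regrets: 110, 125, 0, 280, 295 → max 295
A5 regrets: 195, 340, 305, 130, 180 → max 340
Smallest max regret = 220 → A2.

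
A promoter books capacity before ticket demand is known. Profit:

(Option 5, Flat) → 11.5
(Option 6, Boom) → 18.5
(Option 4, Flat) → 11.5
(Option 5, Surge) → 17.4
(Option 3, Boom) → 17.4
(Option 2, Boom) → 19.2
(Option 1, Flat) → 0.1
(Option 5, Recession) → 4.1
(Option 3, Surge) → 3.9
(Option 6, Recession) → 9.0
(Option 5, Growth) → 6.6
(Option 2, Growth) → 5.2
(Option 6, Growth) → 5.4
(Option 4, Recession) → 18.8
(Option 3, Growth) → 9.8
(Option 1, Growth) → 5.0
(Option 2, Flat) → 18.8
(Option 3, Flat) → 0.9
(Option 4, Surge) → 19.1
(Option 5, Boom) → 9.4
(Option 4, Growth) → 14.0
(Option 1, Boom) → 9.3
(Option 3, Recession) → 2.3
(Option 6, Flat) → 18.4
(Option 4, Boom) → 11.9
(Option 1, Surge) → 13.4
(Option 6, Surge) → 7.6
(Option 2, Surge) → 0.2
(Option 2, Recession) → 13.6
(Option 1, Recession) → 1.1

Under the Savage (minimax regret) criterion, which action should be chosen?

Option 4

Column bests: Recession=18.8, Flat=18.8, Growth=14.0, Boom=19.2, Surge=19.1.
Option 1 regrets: 17.7, 18.7, 9.0, 9.9, 5.7 → max 18.7
Option 2 regrets: 5.2, 0.0, 8.8, 0.0, 18.9 → max 18.9
Option 3 regrets: 16.5, 17.9, 4.2, 1.8, 15.2 → max 17.9
Option 4 regrets: 0.0, 7.3, 0.0, 7.3, 0.0 → max 7.3
Option 5 regrets: 14.7, 7.3, 7.4, 9.8, 1.7 → max 14.7
Option 6 regrets: 9.8, 0.4, 8.6, 0.7, 11.5 → max 11.5
Smallest max regret = 7.3 → Option 4.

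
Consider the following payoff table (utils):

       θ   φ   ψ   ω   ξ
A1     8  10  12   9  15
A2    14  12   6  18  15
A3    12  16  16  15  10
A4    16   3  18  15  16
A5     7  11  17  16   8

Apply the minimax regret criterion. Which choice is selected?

A3

Column bests: θ=16, φ=16, ψ=18, ω=18, ξ=16.
A1 regrets: 8, 6, 6, 9, 1 → max 9
A2 regrets: 2, 4, 12, 0, 1 → max 12
A3 regrets: 4, 0, 2, 3, 6 → max 6
A4 regrets: 0, 13, 0, 3, 0 → max 13
A5 regrets: 9, 5, 1, 2, 8 → max 9
Smallest max regret = 6 → A3.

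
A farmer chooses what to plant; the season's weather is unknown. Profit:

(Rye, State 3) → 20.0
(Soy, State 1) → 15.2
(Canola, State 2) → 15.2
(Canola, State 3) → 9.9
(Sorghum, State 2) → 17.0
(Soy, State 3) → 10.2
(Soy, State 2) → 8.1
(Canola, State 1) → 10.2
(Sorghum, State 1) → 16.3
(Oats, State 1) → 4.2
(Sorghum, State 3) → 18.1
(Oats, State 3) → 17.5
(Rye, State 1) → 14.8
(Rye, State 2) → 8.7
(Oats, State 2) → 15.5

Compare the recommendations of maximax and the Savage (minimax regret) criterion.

maximax → Rye; minimax regret → Sorghum (disagree)

Row maxima: Rye=20.0, Oats=17.5, Sorghum=18.1, Soy=15.2, Canola=15.2
Best best-case = 20.0 → Rye.
Column bests: State 1=16.3, State 2=17.0, State 3=20.0.
Rye regrets: 1.5, 8.3, 0.0 → max 8.3
Oats regrets: 12.1, 1.5, 2.5 → max 12.1
Sorghum regrets: 0.0, 0.0, 1.9 → max 1.9
Soy regrets: 1.1, 8.9, 9.8 → max 9.8
Canola regrets: 6.1, 1.8, 10.1 → max 10.1
Smallest max regret = 1.9 → Sorghum.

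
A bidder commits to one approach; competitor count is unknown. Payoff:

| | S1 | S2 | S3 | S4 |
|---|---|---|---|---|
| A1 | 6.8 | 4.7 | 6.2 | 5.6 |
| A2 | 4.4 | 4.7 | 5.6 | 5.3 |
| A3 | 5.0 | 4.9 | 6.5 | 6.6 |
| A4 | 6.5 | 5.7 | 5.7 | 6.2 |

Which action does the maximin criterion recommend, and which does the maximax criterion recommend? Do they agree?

maximin → A4; maximax → A1 (disagree)

Row minima: A1=4.7, A2=4.4, A3=4.9, A4=5.7
Best worst-case = 5.7 → A4.
Row maxima: A1=6.8, A2=5.6, A3=6.6, A4=6.5
Best best-case = 6.8 → A1.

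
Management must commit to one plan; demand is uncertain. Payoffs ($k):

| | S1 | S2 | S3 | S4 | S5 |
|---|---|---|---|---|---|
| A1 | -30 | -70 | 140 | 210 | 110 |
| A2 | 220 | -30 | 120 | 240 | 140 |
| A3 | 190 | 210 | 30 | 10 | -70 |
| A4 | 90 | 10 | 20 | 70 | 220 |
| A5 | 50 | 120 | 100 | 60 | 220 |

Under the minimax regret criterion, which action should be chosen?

Column bests: S1=220, S2=210, S3=140, S4=240, S5=220.
A1 regrets: 250, 280, 0, 30, 110 → max 280
A2 regrets: 0, 240, 20, 0, 80 → max 240
A3 regrets: 30, 0, 110, 230, 290 → max 290
A4 regrets: 130, 200, 120, 170, 0 → max 200
A5 regrets: 170, 90, 40, 180, 0 → max 180
Smallest max regret = 180 → A5.

A5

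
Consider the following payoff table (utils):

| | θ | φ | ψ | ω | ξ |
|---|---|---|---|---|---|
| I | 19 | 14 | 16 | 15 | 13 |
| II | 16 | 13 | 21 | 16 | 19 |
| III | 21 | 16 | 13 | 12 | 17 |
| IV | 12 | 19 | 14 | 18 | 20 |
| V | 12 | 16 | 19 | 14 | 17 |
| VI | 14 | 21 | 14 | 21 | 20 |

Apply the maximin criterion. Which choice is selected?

VI

Row minima: I=13, II=13, III=12, IV=12, V=12, VI=14
Best worst-case = 14 → VI.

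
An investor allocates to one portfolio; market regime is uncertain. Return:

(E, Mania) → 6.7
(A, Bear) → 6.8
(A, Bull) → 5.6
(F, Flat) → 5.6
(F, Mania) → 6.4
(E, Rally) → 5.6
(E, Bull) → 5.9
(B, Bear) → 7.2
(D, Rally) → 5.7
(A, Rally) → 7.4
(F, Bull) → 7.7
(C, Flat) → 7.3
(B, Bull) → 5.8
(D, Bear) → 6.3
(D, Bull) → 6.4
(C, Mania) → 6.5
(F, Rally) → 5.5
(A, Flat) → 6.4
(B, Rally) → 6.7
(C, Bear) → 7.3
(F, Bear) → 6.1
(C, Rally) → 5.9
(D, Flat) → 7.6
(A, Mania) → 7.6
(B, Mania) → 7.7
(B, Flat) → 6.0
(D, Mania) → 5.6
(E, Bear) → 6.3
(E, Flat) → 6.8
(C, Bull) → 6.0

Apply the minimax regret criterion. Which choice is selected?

C

Column bests: Bear=7.3, Flat=7.6, Bull=7.7, Rally=7.4, Mania=7.7.
A regrets: 0.5, 1.2, 2.1, 0.0, 0.1 → max 2.1
B regrets: 0.1, 1.6, 1.9, 0.7, 0.0 → max 1.9
C regrets: 0.0, 0.3, 1.7, 1.5, 1.2 → max 1.7
D regrets: 1.0, 0.0, 1.3, 1.7, 2.1 → max 2.1
E regrets: 1.0, 0.8, 1.8, 1.8, 1.0 → max 1.8
F regrets: 1.2, 2.0, 0.0, 1.9, 1.3 → max 2.0
Smallest max regret = 1.7 → C.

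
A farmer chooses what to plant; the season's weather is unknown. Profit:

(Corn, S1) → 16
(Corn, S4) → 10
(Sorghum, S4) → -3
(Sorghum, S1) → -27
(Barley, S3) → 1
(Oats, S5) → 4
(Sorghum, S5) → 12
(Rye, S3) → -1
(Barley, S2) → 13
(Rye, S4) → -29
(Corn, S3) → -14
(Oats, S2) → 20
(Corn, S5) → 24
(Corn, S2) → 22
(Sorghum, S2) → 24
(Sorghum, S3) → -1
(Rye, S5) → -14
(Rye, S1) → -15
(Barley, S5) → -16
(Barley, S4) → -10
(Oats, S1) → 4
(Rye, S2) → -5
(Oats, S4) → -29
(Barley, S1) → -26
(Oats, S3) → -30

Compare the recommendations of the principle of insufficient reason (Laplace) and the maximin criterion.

laplace → Corn; maximin → Corn (agree)

Row averages: Oats=-6.2, Rye=-12.8, Barley=-7.6, Corn=11.6, Sorghum=1
Highest average = 11.6 → Corn.
Row minima: Oats=-30, Rye=-29, Barley=-26, Corn=-14, Sorghum=-27
Best worst-case = -14 → Corn.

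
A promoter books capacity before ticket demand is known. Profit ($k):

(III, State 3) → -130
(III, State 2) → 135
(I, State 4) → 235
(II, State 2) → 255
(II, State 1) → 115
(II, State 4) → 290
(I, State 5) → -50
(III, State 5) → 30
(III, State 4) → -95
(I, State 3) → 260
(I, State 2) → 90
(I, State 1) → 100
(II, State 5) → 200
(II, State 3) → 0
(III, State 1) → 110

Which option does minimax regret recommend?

Column bests: State 1=115, State 2=255, State 3=260, State 4=290, State 5=200.
I regrets: 15, 165, 0, 55, 250 → max 250
II regrets: 0, 0, 260, 0, 0 → max 260
III regrets: 5, 120, 390, 385, 170 → max 390
Smallest max regret = 250 → I.

I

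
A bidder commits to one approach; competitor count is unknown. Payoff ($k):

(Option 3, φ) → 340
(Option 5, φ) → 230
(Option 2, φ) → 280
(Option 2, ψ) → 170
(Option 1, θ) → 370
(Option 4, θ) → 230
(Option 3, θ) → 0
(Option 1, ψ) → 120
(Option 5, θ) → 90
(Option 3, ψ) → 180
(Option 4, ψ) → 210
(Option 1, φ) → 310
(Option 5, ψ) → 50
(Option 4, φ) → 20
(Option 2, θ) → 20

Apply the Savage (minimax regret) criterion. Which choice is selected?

Column bests: θ=370, φ=340, ψ=210.
Option 1 regrets: 0, 30, 90 → max 90
Option 2 regrets: 350, 60, 40 → max 350
Option 3 regrets: 370, 0, 30 → max 370
Option 4 regrets: 140, 320, 0 → max 320
Option 5 regrets: 280, 110, 160 → max 280
Smallest max regret = 90 → Option 1.

Option 1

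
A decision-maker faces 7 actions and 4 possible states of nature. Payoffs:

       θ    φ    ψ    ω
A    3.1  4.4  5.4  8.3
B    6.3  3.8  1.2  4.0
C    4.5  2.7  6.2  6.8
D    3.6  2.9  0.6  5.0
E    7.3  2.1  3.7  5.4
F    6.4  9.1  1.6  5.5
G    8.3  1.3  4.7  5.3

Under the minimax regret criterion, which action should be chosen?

F

Column bests: θ=8.3, φ=9.1, ψ=6.2, ω=8.3.
A regrets: 5.2, 4.7, 0.8, 0.0 → max 5.2
B regrets: 2.0, 5.3, 5.0, 4.3 → max 5.3
C regrets: 3.8, 6.4, 0.0, 1.5 → max 6.4
D regrets: 4.7, 6.2, 5.6, 3.3 → max 6.2
E regrets: 1.0, 7.0, 2.5, 2.9 → max 7.0
F regrets: 1.9, 0.0, 4.6, 2.8 → max 4.6
G regrets: 0.0, 7.8, 1.5, 3.0 → max 7.8
Smallest max regret = 4.6 → F.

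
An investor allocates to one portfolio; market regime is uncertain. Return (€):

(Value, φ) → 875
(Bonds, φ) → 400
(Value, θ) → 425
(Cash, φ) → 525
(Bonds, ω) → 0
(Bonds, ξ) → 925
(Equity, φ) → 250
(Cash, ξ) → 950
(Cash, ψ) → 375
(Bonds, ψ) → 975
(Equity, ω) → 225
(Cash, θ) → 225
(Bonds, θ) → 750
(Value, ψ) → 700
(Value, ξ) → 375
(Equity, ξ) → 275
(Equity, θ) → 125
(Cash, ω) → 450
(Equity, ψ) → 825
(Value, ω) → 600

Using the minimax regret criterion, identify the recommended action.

Column bests: θ=750, φ=875, ψ=975, ω=600, ξ=950.
Bonds regrets: 0, 475, 0, 600, 25 → max 600
Value regrets: 325, 0, 275, 0, 575 → max 575
Equity regrets: 625, 625, 150, 375, 675 → max 675
Cash regrets: 525, 350, 600, 150, 0 → max 600
Smallest max regret = 575 → Value.

Value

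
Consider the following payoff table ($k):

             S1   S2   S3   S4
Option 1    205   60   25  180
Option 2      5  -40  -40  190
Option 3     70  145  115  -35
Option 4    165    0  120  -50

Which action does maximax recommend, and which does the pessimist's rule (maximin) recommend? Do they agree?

Row maxima: Option 1=205, Option 2=190, Option 3=145, Option 4=165
Best best-case = 205 → Option 1.
Row minima: Option 1=25, Option 2=-40, Option 3=-35, Option 4=-50
Best worst-case = 25 → Option 1.

maximax → Option 1; maximin → Option 1 (agree)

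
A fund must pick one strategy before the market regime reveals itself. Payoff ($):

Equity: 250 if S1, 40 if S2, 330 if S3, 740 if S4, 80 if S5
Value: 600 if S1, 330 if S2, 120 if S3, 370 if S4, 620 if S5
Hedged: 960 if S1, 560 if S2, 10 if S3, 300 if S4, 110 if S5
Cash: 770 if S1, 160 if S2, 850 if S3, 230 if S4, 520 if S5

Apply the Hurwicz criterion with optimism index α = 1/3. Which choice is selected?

Equity: 1/3·740 + 2/3·40 = 820/3
Value: 1/3·620 + 2/3·120 = 860/3
Hedged: 1/3·960 + 2/3·10 = 980/3
Cash: 1/3·850 + 2/3·160 = 390
Highest Hurwicz score = 390 → Cash.

Cash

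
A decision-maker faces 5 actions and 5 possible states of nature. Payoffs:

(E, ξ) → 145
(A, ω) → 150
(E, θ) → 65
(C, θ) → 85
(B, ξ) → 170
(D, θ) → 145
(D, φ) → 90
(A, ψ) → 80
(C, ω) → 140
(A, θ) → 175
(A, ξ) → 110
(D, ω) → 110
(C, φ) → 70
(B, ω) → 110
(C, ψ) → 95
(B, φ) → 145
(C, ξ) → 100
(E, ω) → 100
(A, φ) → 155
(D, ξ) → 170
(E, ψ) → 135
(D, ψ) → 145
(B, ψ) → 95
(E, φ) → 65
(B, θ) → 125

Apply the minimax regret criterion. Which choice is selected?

Column bests: θ=175, φ=155, ψ=145, ω=150, ξ=170.
A regrets: 0, 0, 65, 0, 60 → max 65
B regrets: 50, 10, 50, 40, 0 → max 50
C regrets: 90, 85, 50, 10, 70 → max 90
D regrets: 30, 65, 0, 40, 0 → max 65
E regrets: 110, 90, 10, 50, 25 → max 110
Smallest max regret = 50 → B.

B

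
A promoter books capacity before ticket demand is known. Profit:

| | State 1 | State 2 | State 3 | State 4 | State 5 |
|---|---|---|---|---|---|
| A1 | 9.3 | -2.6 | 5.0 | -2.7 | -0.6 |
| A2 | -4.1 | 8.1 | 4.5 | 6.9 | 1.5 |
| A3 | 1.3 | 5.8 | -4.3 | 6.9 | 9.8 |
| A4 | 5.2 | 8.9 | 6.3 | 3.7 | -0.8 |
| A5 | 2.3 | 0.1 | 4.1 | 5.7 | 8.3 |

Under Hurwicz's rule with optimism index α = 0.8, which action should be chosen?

A3

A1: 0.8·9.3 + 0.2·(-2.7) = 6.9
A2: 0.8·8.1 + 0.2·(-4.1) = 5.66
A3: 0.8·9.8 + 0.2·(-4.3) = 6.98
A4: 0.8·8.9 + 0.2·(-0.8) = 6.96
A5: 0.8·8.3 + 0.2·0.1 = 6.66
Highest Hurwicz score = 6.98 → A3.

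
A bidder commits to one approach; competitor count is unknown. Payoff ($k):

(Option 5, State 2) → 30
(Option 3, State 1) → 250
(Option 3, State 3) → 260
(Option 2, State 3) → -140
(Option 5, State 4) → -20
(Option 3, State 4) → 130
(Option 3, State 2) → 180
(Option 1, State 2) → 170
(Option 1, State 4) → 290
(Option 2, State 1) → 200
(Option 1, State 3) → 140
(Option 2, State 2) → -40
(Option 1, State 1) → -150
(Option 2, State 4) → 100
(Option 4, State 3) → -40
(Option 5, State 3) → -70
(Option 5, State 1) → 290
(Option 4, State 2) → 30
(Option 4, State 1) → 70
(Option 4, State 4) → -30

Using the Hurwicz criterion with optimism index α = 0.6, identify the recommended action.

Option 1: 0.6·290 + 0.4·(-150) = 114
Option 2: 0.6·200 + 0.4·(-140) = 64
Option 3: 0.6·260 + 0.4·130 = 208
Option 4: 0.6·70 + 0.4·(-40) = 26
Option 5: 0.6·290 + 0.4·(-70) = 146
Highest Hurwicz score = 208 → Option 3.

Option 3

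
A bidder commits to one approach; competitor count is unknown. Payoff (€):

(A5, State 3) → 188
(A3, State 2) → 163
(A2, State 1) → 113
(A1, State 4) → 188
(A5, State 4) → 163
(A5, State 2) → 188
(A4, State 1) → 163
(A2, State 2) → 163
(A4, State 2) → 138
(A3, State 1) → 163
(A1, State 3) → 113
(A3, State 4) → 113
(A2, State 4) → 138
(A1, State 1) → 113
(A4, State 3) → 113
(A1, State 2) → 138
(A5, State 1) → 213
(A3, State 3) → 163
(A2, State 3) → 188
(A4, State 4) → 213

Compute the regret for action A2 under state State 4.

75

Best payoff under State 4 is 213.
Regret = 213 − 138 = 75.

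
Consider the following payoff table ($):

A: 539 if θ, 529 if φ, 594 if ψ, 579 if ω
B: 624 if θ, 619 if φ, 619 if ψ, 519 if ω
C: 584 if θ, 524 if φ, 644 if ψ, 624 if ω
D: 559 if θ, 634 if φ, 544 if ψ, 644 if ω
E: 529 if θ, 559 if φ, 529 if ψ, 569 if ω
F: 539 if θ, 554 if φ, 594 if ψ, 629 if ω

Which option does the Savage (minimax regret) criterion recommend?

F

Column bests: θ=624, φ=634, ψ=644, ω=644.
A regrets: 85, 105, 50, 65 → max 105
B regrets: 0, 15, 25, 125 → max 125
C regrets: 40, 110, 0, 20 → max 110
D regrets: 65, 0, 100, 0 → max 100
E regrets: 95, 75, 115, 75 → max 115
F regrets: 85, 80, 50, 15 → max 85
Smallest max regret = 85 → F.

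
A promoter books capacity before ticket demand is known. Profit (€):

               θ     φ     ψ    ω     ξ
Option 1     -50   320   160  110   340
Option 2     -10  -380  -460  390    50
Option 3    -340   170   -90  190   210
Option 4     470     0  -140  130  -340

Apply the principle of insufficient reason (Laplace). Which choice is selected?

Row averages: Option 1=176, Option 2=-82, Option 3=28, Option 4=24
Highest average = 176 → Option 1.

Option 1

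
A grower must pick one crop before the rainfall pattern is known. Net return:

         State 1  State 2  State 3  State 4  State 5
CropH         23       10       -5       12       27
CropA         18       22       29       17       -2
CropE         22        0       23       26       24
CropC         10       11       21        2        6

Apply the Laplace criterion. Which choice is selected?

Row averages: CropH=13.4, CropA=16.8, CropE=19, CropC=10
Highest average = 19 → CropE.

CropE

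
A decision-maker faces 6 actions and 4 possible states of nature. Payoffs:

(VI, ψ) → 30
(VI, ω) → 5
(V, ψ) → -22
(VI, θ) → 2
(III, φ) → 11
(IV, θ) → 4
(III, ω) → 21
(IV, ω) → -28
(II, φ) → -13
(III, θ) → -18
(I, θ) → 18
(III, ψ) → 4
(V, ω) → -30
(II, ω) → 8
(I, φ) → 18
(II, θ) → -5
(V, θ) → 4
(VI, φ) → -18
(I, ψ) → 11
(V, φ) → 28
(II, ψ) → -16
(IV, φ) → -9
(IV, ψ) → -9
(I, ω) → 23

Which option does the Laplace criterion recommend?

Row averages: I=17.5, II=-6.5, III=4.5, IV=-10.5, V=-5, VI=4.75
Highest average = 17.5 → I.

I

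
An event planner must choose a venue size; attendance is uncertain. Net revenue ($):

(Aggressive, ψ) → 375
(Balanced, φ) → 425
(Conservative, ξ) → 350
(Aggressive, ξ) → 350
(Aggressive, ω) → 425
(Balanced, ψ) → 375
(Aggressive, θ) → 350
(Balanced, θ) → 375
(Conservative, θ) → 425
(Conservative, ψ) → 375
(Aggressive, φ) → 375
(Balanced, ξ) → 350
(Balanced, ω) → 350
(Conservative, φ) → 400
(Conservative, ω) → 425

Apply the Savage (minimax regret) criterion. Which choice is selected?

Column bests: θ=425, φ=425, ψ=375, ω=425, ξ=350.
Conservative regrets: 0, 25, 0, 0, 0 → max 25
Balanced regrets: 50, 0, 0, 75, 0 → max 75
Aggressive regrets: 75, 50, 0, 0, 0 → max 75
Smallest max regret = 25 → Conservative.

Conservative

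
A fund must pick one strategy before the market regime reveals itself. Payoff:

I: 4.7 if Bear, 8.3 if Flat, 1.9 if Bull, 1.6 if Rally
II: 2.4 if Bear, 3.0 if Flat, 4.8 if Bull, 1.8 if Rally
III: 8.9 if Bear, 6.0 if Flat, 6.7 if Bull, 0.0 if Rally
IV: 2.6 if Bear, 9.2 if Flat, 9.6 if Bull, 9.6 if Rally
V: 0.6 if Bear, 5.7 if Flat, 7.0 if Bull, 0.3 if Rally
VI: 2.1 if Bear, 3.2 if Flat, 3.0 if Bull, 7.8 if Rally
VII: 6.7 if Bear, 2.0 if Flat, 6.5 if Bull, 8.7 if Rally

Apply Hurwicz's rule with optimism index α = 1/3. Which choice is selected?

I: 1/3·8.3 + 2/3·1.6 = 23/6
II: 1/3·4.8 + 2/3·1.8 = 2.8
III: 1/3·8.9 + 2/3·0.0 = 89/30
IV: 1/3·9.6 + 2/3·2.6 = 74/15
V: 1/3·7.0 + 2/3·0.3 = 38/15
VI: 1/3·7.8 + 2/3·2.1 = 4
VII: 1/3·8.7 + 2/3·2.0 = 127/30
Highest Hurwicz score = 74/15 → IV.

IV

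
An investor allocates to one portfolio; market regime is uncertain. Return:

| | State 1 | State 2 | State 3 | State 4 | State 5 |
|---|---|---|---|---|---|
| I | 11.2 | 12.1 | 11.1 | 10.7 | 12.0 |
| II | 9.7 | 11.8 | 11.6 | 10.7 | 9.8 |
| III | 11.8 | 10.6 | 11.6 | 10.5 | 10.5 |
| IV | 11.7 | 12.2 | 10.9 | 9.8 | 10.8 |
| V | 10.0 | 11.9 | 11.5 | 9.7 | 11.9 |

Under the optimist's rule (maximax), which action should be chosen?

Row maxima: I=12.1, II=11.8, III=11.8, IV=12.2, V=11.9
Best best-case = 12.2 → IV.

IV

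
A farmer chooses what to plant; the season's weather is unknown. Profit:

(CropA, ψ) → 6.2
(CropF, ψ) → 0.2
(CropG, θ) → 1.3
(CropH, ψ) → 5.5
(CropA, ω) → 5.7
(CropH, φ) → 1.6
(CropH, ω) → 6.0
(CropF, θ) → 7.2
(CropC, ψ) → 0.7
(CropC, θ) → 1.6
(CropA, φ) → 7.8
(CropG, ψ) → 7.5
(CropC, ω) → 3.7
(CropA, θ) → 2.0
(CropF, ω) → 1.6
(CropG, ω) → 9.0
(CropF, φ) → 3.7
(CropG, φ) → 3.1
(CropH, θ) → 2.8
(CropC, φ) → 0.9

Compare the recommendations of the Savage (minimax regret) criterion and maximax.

Column bests: θ=7.2, φ=7.8, ψ=7.5, ω=9.0.
CropA regrets: 5.2, 0.0, 1.3, 3.3 → max 5.2
CropC regrets: 5.6, 6.9, 6.8, 5.3 → max 6.9
CropG regrets: 5.9, 4.7, 0.0, 0.0 → max 5.9
CropF regrets: 0.0, 4.1, 7.3, 7.4 → max 7.4
CropH regrets: 4.4, 6.2, 2.0, 3.0 → max 6.2
Smallest max regret = 5.2 → CropA.
Row maxima: CropA=7.8, CropC=3.7, CropG=9.0, CropF=7.2, CropH=6.0
Best best-case = 9.0 → CropG.

minimax regret → CropA; maximax → CropG (disagree)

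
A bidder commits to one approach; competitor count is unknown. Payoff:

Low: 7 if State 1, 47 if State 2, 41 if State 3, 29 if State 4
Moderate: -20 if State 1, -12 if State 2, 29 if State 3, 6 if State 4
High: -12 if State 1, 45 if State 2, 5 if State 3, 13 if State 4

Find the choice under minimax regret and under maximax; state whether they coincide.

Column bests: State 1=7, State 2=47, State 3=41, State 4=29.
Low regrets: 0, 0, 0, 0 → max 0
Moderate regrets: 27, 59, 12, 23 → max 59
High regrets: 19, 2, 36, 16 → max 36
Smallest max regret = 0 → Low.
Row maxima: Low=47, Moderate=29, High=45
Best best-case = 47 → Low.

minimax regret → Low; maximax → Low (agree)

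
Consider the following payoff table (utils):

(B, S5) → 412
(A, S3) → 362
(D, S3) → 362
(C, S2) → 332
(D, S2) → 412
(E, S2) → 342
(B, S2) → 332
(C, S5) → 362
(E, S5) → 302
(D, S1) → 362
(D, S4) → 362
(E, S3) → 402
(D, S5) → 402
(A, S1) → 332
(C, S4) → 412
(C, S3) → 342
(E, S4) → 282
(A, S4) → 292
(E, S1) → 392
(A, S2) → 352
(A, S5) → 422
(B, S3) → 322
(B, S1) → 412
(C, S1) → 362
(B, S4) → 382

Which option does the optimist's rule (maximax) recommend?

Row maxima: A=422, B=412, C=412, D=412, E=402
Best best-case = 422 → A.

A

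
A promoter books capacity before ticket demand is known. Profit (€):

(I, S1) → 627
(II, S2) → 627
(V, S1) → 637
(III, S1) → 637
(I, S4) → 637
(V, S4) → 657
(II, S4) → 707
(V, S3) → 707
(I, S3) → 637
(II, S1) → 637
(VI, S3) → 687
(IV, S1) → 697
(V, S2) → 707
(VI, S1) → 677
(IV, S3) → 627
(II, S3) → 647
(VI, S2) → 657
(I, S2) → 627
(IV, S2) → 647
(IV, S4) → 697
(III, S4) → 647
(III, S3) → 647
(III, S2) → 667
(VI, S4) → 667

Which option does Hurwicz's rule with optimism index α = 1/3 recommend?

I: 1/3·637 + 2/3·627 = 1891/3
II: 1/3·707 + 2/3·627 = 1961/3
III: 1/3·667 + 2/3·637 = 647
IV: 1/3·697 + 2/3·627 = 1951/3
V: 1/3·707 + 2/3·637 = 1981/3
VI: 1/3·687 + 2/3·657 = 667
Highest Hurwicz score = 667 → VI.

VI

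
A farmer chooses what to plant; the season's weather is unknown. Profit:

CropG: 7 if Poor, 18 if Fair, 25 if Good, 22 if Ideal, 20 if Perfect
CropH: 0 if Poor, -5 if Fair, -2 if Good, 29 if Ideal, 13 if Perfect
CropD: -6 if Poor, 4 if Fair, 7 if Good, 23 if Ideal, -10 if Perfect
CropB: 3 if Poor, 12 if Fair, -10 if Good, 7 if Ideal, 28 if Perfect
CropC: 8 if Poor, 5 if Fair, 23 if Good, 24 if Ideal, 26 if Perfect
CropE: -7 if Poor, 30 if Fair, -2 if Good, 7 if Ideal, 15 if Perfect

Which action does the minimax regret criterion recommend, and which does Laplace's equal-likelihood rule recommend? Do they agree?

minimax regret → CropG; laplace → CropG (agree)

Column bests: Poor=8, Fair=30, Good=25, Ideal=29, Perfect=28.
CropG regrets: 1, 12, 0, 7, 8 → max 12
CropH regrets: 8, 35, 27, 0, 15 → max 35
CropD regrets: 14, 26, 18, 6, 38 → max 38
CropB regrets: 5, 18, 35, 22, 0 → max 35
CropC regrets: 0, 25, 2, 5, 2 → max 25
CropE regrets: 15, 0, 27, 22, 13 → max 27
Smallest max regret = 12 → CropG.
Row averages: CropG=18.4, CropH=7, CropD=3.6, CropB=8, CropC=17.2, CropE=8.6
Highest average = 18.4 → CropG.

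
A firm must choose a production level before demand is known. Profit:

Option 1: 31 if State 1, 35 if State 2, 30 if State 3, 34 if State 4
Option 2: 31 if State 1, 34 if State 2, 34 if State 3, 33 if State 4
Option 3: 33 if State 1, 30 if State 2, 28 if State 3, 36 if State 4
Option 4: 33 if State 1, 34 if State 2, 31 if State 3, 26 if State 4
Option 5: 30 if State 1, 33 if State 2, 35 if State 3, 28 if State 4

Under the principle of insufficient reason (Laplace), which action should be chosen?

Option 2

Row averages: Option 1=32.5, Option 2=33, Option 3=31.75, Option 4=31, Option 5=31.5
Highest average = 33 → Option 2.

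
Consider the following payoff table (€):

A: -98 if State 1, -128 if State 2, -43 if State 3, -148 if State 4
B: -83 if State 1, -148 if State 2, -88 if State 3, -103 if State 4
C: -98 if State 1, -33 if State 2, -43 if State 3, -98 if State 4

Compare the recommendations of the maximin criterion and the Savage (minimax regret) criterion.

maximin → C; minimax regret → C (agree)

Row minima: A=-148, B=-148, C=-98
Best worst-case = -98 → C.
Column bests: State 1=-83, State 2=-33, State 3=-43, State 4=-98.
A regrets: 15, 95, 0, 50 → max 95
B regrets: 0, 115, 45, 5 → max 115
C regrets: 15, 0, 0, 0 → max 15
Smallest max regret = 15 → C.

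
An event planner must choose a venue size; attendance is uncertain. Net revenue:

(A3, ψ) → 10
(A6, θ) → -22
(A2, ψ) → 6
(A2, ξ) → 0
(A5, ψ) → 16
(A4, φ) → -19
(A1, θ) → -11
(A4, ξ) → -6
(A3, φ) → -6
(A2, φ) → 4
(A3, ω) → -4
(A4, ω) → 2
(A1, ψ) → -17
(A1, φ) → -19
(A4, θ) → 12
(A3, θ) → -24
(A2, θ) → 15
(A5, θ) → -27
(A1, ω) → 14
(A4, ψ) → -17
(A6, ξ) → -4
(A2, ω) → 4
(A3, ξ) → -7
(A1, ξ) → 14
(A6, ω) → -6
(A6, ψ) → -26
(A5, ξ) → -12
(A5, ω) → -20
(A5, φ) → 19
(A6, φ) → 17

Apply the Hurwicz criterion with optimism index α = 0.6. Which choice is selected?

A1: 0.6·14 + 0.4·(-19) = 0.8
A2: 0.6·15 + 0.4·0 = 9
A3: 0.6·10 + 0.4·(-24) = -3.6
A4: 0.6·12 + 0.4·(-19) = -0.4
A5: 0.6·19 + 0.4·(-27) = 0.6
A6: 0.6·17 + 0.4·(-26) = -0.2
Highest Hurwicz score = 9 → A2.

A2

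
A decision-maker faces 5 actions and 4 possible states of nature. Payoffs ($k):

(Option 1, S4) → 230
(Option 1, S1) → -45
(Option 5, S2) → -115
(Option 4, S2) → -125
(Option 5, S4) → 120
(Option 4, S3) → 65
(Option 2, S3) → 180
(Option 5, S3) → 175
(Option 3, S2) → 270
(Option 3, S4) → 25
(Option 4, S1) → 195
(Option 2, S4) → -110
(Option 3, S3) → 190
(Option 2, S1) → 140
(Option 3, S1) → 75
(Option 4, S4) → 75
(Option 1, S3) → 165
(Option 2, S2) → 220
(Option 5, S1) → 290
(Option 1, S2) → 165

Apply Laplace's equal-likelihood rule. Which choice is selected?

Row averages: Option 1=128.75, Option 2=107.5, Option 3=140, Option 4=52.5, Option 5=117.5
Highest average = 140 → Option 3.

Option 3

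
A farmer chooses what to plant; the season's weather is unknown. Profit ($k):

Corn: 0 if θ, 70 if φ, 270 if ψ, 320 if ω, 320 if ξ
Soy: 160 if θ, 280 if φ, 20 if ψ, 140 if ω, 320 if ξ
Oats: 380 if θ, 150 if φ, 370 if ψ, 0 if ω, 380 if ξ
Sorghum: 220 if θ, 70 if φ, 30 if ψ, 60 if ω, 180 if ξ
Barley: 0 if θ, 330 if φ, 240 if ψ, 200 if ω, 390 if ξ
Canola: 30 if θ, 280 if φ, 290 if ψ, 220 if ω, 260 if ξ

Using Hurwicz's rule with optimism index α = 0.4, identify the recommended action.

Barley

Corn: 0.4·320 + 0.6·0 = 128
Soy: 0.4·320 + 0.6·20 = 140
Oats: 0.4·380 + 0.6·0 = 152
Sorghum: 0.4·220 + 0.6·30 = 106
Barley: 0.4·390 + 0.6·0 = 156
Canola: 0.4·290 + 0.6·30 = 134
Highest Hurwicz score = 156 → Barley.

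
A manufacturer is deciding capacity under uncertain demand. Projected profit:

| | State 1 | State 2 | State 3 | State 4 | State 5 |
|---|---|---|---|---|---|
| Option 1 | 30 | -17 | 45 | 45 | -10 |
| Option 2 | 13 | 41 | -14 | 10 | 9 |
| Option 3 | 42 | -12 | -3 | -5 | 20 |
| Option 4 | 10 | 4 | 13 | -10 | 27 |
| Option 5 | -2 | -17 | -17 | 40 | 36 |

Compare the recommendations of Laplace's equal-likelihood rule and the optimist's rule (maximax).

laplace → Option 1; maximax → Option 1 (agree)

Row averages: Option 1=18.6, Option 2=11.8, Option 3=8.4, Option 4=8.8, Option 5=8
Highest average = 18.6 → Option 1.
Row maxima: Option 1=45, Option 2=41, Option 3=42, Option 4=27, Option 5=40
Best best-case = 45 → Option 1.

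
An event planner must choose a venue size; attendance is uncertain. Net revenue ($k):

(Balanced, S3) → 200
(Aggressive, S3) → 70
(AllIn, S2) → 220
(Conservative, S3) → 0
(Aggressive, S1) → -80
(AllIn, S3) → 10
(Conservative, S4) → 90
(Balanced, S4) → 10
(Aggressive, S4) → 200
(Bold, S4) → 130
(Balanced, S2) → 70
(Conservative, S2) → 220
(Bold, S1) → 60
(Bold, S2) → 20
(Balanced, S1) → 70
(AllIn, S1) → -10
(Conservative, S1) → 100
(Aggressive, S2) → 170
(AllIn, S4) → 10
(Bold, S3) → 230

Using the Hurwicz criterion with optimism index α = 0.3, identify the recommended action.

Conservative: 0.3·220 + 0.7·0 = 66
Balanced: 0.3·200 + 0.7·10 = 67
Aggressive: 0.3·200 + 0.7·(-80) = 4
Bold: 0.3·230 + 0.7·20 = 83
AllIn: 0.3·220 + 0.7·(-10) = 59
Highest Hurwicz score = 83 → Bold.

Bold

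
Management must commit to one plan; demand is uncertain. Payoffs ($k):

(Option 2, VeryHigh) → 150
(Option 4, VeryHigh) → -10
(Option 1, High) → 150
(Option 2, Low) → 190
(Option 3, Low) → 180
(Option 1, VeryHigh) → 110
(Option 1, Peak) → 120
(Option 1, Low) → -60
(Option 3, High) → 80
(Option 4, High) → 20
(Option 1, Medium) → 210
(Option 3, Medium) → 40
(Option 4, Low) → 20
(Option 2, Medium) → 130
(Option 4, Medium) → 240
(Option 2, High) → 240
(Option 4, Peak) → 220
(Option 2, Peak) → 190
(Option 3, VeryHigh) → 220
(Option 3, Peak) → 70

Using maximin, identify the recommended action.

Option 2

Row minima: Option 1=-60, Option 2=130, Option 3=40, Option 4=-10
Best worst-case = 130 → Option 2.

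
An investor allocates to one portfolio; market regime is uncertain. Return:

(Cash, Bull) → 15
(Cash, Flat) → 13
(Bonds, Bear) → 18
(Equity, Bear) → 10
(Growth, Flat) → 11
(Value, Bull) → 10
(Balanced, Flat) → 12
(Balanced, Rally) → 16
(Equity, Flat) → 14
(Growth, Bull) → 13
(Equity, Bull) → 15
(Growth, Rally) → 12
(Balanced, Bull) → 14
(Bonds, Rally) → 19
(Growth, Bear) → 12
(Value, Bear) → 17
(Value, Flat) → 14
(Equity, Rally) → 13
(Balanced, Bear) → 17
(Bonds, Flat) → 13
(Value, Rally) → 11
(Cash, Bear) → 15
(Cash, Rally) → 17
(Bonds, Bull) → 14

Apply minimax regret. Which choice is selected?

Column bests: Bear=18, Flat=14, Bull=15, Rally=19.
Value regrets: 1, 0, 5, 8 → max 8
Equity regrets: 8, 0, 0, 6 → max 8
Bonds regrets: 0, 1, 1, 0 → max 1
Cash regrets: 3, 1, 0, 2 → max 3
Growth regrets: 6, 3, 2, 7 → max 7
Balanced regrets: 1, 2, 1, 3 → max 3
Smallest max regret = 1 → Bonds.

Bonds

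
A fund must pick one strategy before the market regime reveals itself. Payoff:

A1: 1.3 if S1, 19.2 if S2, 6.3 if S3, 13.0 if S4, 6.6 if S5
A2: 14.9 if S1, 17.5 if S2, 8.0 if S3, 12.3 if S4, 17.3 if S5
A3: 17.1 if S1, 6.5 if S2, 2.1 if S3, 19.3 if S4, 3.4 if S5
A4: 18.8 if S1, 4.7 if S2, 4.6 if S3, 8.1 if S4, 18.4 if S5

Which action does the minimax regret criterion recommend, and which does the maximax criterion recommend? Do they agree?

minimax regret → A2; maximax → A3 (disagree)

Column bests: S1=18.8, S2=19.2, S3=8.0, S4=19.3, S5=18.4.
A1 regrets: 17.5, 0.0, 1.7, 6.3, 11.8 → max 17.5
A2 regrets: 3.9, 1.7, 0.0, 7.0, 1.1 → max 7.0
A3 regrets: 1.7, 12.7, 5.9, 0.0, 15.0 → max 15.0
A4 regrets: 0.0, 14.5, 3.4, 11.2, 0.0 → max 14.5
Smallest max regret = 7.0 → A2.
Row maxima: A1=19.2, A2=17.5, A3=19.3, A4=18.8
Best best-case = 19.3 → A3.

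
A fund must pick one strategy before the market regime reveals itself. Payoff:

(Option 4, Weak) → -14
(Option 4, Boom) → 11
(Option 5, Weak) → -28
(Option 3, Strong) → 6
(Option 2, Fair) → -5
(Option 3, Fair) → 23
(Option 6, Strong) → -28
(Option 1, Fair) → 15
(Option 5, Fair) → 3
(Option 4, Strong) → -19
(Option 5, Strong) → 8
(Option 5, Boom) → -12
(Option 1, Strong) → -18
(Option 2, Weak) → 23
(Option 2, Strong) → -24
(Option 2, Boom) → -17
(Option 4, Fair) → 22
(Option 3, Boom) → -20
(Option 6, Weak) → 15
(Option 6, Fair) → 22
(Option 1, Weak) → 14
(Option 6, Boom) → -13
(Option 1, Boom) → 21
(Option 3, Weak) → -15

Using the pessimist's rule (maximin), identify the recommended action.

Option 1

Row minima: Option 1=-18, Option 2=-24, Option 3=-20, Option 4=-19, Option 5=-28, Option 6=-28
Best worst-case = -18 → Option 1.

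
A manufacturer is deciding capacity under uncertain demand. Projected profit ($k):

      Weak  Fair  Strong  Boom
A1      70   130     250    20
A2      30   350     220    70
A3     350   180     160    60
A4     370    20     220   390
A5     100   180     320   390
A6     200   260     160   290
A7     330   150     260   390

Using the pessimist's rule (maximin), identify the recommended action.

A6

Row minima: A1=20, A2=30, A3=60, A4=20, A5=100, A6=160, A7=150
Best worst-case = 160 → A6.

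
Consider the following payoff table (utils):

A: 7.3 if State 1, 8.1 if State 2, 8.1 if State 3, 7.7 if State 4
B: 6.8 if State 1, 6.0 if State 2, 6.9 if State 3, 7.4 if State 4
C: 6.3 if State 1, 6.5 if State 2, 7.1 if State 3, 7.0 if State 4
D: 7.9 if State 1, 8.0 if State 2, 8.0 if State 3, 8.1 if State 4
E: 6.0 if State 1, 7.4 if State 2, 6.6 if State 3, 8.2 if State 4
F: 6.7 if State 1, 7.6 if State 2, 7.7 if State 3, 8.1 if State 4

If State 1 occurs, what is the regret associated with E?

Best payoff under State 1 is 7.9.
Regret = 7.9 − 6.0 = 1.9.

1.9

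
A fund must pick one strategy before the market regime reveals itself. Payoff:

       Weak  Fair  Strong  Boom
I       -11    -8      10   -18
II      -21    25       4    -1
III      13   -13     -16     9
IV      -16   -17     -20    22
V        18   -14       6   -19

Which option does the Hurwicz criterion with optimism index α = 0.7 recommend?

II

I: 0.7·10 + 0.3·(-18) = 1.6
II: 0.7·25 + 0.3·(-21) = 11.2
III: 0.7·13 + 0.3·(-16) = 4.3
IV: 0.7·22 + 0.3·(-20) = 9.4
V: 0.7·18 + 0.3·(-19) = 6.9
Highest Hurwicz score = 11.2 → II.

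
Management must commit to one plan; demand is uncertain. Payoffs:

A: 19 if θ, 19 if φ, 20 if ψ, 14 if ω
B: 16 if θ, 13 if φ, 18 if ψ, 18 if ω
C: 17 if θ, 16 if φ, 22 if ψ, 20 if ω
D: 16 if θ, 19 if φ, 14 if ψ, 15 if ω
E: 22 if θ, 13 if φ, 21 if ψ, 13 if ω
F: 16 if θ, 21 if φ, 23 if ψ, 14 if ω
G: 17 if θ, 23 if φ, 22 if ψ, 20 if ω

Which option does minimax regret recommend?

Column bests: θ=22, φ=23, ψ=23, ω=20.
A regrets: 3, 4, 3, 6 → max 6
B regrets: 6, 10, 5, 2 → max 10
C regrets: 5, 7, 1, 0 → max 7
D regrets: 6, 4, 9, 5 → max 9
E regrets: 0, 10, 2, 7 → max 10
F regrets: 6, 2, 0, 6 → max 6
G regrets: 5, 0, 1, 0 → max 5
Smallest max regret = 5 → G.

G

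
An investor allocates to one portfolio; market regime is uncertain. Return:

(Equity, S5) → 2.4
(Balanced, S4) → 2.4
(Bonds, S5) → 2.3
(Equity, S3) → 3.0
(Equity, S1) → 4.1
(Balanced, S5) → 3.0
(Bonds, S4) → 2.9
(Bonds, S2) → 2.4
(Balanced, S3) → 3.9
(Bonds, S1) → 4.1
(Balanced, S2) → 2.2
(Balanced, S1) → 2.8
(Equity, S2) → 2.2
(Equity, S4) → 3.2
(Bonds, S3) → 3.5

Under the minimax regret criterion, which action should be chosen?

Bonds

Column bests: S1=4.1, S2=2.4, S3=3.9, S4=3.2, S5=3.0.
Bonds regrets: 0.0, 0.0, 0.4, 0.3, 0.7 → max 0.7
Equity regrets: 0.0, 0.2, 0.9, 0.0, 0.6 → max 0.9
Balanced regrets: 1.3, 0.2, 0.0, 0.8, 0.0 → max 1.3
Smallest max regret = 0.7 → Bonds.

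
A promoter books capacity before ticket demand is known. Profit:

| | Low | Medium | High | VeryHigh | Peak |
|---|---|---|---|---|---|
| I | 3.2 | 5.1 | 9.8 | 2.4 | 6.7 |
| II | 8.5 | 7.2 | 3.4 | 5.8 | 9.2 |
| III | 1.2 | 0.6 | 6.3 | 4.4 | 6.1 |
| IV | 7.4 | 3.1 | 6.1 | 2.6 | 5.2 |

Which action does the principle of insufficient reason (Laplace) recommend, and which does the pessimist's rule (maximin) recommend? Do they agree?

Row averages: I=5.44, II=6.82, III=3.72, IV=4.88
Highest average = 6.82 → II.
Row minima: I=2.4, II=3.4, III=0.6, IV=2.6
Best worst-case = 3.4 → II.

laplace → II; maximin → II (agree)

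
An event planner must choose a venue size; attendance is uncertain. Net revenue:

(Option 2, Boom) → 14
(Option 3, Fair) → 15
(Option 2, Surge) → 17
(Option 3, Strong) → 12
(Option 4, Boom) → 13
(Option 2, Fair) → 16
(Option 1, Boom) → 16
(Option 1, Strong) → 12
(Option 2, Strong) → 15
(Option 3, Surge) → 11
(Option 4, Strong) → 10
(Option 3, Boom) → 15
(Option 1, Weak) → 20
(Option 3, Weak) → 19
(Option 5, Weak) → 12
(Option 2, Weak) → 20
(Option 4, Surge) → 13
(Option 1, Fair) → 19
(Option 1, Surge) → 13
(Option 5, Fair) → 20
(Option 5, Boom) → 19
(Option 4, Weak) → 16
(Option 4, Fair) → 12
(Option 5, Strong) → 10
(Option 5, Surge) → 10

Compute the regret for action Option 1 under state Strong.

Best payoff under Strong is 15.
Regret = 15 − 12 = 3.

3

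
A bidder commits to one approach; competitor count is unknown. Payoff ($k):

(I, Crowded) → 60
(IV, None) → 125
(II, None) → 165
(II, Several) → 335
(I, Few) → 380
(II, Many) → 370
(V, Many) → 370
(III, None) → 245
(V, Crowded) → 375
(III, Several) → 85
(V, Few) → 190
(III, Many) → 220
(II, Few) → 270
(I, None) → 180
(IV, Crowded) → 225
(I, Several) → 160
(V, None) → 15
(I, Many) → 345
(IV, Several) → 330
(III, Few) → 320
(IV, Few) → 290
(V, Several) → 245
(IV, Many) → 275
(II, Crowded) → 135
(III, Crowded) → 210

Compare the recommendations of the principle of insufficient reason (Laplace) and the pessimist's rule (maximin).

laplace → II; maximin → II (agree)

Row averages: I=225, II=255, III=216, IV=249, V=239
Highest average = 255 → II.
Row minima: I=60, II=135, III=85, IV=125, V=15
Best worst-case = 135 → II.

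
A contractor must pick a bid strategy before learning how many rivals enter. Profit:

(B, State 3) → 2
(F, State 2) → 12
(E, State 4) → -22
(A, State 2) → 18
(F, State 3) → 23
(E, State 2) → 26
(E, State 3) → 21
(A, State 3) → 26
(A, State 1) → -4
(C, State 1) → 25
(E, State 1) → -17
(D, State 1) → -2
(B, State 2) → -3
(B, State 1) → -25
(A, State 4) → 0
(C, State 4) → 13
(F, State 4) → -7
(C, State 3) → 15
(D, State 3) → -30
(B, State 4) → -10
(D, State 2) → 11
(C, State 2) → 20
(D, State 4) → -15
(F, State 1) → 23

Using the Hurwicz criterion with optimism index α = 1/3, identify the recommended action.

C

A: 1/3·26 + 2/3·(-4) = 6
B: 1/3·2 + 2/3·(-25) = -16
C: 1/3·25 + 2/3·13 = 17
D: 1/3·11 + 2/3·(-30) = -49/3
E: 1/3·26 + 2/3·(-22) = -6
F: 1/3·23 + 2/3·(-7) = 3
Highest Hurwicz score = 17 → C.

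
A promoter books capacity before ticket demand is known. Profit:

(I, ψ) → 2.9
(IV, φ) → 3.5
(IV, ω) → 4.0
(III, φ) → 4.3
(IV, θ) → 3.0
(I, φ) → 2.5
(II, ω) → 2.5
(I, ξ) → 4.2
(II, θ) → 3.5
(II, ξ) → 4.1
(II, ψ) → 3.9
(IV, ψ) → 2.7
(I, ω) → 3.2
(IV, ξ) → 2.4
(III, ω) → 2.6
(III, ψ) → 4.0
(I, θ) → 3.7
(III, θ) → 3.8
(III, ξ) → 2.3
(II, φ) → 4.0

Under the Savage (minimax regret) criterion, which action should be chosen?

Column bests: θ=3.8, φ=4.3, ψ=4.0, ω=4.0, ξ=4.2.
I regrets: 0.1, 1.8, 1.1, 0.8, 0.0 → max 1.8
II regrets: 0.3, 0.3, 0.1, 1.5, 0.1 → max 1.5
III regrets: 0.0, 0.0, 0.0, 1.4, 1.9 → max 1.9
IV regrets: 0.8, 0.8, 1.3, 0.0, 1.8 → max 1.8
Smallest max regret = 1.5 → II.

II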